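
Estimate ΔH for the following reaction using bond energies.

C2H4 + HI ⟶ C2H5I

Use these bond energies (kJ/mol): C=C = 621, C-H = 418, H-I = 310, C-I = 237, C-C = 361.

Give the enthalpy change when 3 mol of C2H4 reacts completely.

Bonds broken (reactants):
  C-H: 4 × 418 = 1672
  C=C: 1 × 621 = 621
  H-I: 1 × 310 = 310
  Σ(broken) = 2603 kJ
Bonds formed (products):
  C-C: 1 × 361 = 361
  C-H: 5 × 418 = 2090
  C-I: 1 × 237 = 237
  Σ(formed) = 2688 kJ
ΔH = Σ(broken) − Σ(formed) = 2603 − 2688 = −85 kJ
For 3× the reaction as written: 3 × (−85) = −255 kJ

ΔH = −255 kJ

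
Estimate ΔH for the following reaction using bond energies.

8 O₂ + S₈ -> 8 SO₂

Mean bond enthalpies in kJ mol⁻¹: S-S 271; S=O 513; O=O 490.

Bonds broken (reactants):
  O=O: 8 × 490 = 3920
  S-S: 8 × 271 = 2168
  Σ(broken) = 6088 kJ
Bonds formed (products):
  S=O: 16 × 513 = 8208
  Σ(formed) = 8208 kJ
ΔH = Σ(broken) − Σ(formed) = 6088 − 8208 = −2120 kJ

ΔH ≈ −2120 kJ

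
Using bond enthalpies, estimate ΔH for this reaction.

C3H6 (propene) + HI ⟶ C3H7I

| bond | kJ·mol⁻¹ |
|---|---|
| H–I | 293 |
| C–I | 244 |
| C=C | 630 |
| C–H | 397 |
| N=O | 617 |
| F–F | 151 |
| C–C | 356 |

ΔH ≈ −74 kJ

Bonds broken (reactants):
  C–C: 1 × 356 = 356
  C–H: 6 × 397 = 2382
  C=C: 1 × 630 = 630
  H–I: 1 × 293 = 293
  Σ(broken) = 3661 kJ
Bonds formed (products):
  C–C: 2 × 356 = 712
  C–H: 7 × 397 = 2779
  C–I: 1 × 244 = 244
  Σ(formed) = 3735 kJ
ΔH = Σ(broken) − Σ(formed) = 3661 − 3735 = −74 kJ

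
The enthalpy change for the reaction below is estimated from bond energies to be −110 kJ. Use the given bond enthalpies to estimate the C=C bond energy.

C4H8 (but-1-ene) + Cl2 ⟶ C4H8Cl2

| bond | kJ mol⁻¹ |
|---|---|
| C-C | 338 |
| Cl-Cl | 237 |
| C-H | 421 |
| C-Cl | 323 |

Let D be the C=C bond energy.
Σ(broken) = 2×338 + 8×421 + 1×D + 1×237 = 4281 + D
Σ(formed) = 3×338 + 2×323 + 8×421 = 5028
ΔH = Σ(broken) − Σ(formed) = (4281 + D) − (5028) = −747 + D
Setting this equal to −110 kJ gives D = 637 kJ/mol.

D(C=C) ≈ 637 kJ/mol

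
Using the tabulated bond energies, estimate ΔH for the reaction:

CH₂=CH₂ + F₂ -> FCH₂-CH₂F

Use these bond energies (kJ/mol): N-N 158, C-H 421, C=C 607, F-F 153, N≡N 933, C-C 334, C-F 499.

Bonds broken (reactants):
  C-H: 4 × 421 = 1684
  C=C: 1 × 607 = 607
  F-F: 1 × 153 = 153
  Σ(broken) = 2444 kJ
Bonds formed (products):
  C-C: 1 × 334 = 334
  C-F: 2 × 499 = 998
  C-H: 4 × 421 = 1684
  Σ(formed) = 3016 kJ
ΔH = Σ(broken) − Σ(formed) = 2444 − 3016 = −572 kJ

ΔH ≈ −572 kJ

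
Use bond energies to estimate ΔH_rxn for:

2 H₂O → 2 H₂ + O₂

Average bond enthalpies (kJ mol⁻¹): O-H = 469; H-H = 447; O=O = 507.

ΔH ≈ +475 kJ

Bonds broken (reactants):
  O-H: 4 × 469 = 1876
  Σ(broken) = 1876 kJ
Bonds formed (products):
  H-H: 2 × 447 = 894
  O=O: 1 × 507 = 507
  Σ(formed) = 1401 kJ
ΔH = Σ(broken) − Σ(formed) = 1876 − 1401 = +475 kJ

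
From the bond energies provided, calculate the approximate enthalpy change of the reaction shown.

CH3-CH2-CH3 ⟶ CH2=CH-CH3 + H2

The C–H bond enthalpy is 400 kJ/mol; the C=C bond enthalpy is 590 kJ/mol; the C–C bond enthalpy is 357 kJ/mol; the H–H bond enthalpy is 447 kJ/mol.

Bonds broken (reactants):
  C–C: 2 × 357 = 714
  C–H: 8 × 400 = 3200
  Σ(broken) = 3914 kJ
Bonds formed (products):
  C–C: 1 × 357 = 357
  C–H: 6 × 400 = 2400
  C=C: 1 × 590 = 590
  H–H: 1 × 447 = 447
  Σ(formed) = 3794 kJ
ΔH = Σ(broken) − Σ(formed) = 3914 − 3794 = +120 kJ

ΔH ≈ +120 kJ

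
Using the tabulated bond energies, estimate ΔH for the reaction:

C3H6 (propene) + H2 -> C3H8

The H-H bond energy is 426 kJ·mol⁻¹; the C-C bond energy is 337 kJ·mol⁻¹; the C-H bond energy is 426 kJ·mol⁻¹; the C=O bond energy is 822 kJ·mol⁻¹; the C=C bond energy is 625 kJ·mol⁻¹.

Bonds broken (reactants):
  C-C: 1 × 337 = 337
  C-H: 6 × 426 = 2556
  C=C: 1 × 625 = 625
  H-H: 1 × 426 = 426
  Σ(broken) = 3944 kJ
Bonds formed (products):
  C-C: 2 × 337 = 674
  C-H: 8 × 426 = 3408
  Σ(formed) = 4082 kJ
ΔH = Σ(broken) − Σ(formed) = 3944 − 4082 = −138 kJ

ΔH ≈ −138 kJ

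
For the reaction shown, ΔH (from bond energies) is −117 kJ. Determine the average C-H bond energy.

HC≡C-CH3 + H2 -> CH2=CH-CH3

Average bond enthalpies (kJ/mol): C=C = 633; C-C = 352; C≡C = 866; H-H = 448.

D(C-H) ≈ 399 kJ/mol

Let D be the C-H bond energy.
Σ(broken) = 1×866 + 1×352 + 4×D + 1×448 = 1666 + 4D
Σ(formed) = 1×352 + 6×D + 1×633 = 985 + 6D
ΔH = Σ(broken) − Σ(formed) = (1666 + 4D) − (985 + 6D) = +681 − 2D
Setting this equal to −117 kJ gives 2D = 798, so D = 399 kJ/mol.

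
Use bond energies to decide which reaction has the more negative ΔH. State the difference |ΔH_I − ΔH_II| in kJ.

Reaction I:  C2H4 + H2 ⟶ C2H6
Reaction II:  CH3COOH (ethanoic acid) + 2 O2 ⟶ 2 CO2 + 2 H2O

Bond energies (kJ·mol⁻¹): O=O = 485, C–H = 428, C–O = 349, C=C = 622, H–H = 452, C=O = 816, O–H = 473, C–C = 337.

Reaction I:
  Bonds broken (reactants):
    C–H: 4 × 428 = 1712
    C=C: 1 × 622 = 622
    H–H: 1 × 452 = 452
    Σ(broken) = 2786 kJ
  Bonds formed (products):
    C–C: 1 × 337 = 337
    C–H: 6 × 428 = 2568
    Σ(formed) = 2905 kJ
  ΔH_I = 2786 − 2905 = −119 kJ
Reaction II:
  Bonds broken (reactants):
    C–C: 1 × 337 = 337
    C–H: 3 × 428 = 1284
    C–O: 1 × 349 = 349
    C=O: 1 × 816 = 816
    O–H: 1 × 473 = 473
    O=O: 2 × 485 = 970
    Σ(broken) = 4229 kJ
  Bonds formed (products):
    C=O: 4 × 816 = 3264
    O–H: 4 × 473 = 1892
    Σ(formed) = 5156 kJ
  ΔH_II = 4229 − 5156 = −927 kJ
ΔH_I − ΔH_II = +808 kJ, so reaction II has the more negative ΔH; |ΔH_I − ΔH_II| = 808 kJ.

Reaction II, by 808 kJ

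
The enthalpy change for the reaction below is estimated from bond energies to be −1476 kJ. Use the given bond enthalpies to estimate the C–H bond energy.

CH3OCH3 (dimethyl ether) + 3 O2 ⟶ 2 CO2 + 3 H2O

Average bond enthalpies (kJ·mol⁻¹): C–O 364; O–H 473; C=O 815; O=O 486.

Let D be the C–H bond energy.
Σ(broken) = 6×D + 2×364 + 3×486 = 2186 + 6D
Σ(formed) = 4×815 + 6×473 = 6098
ΔH = Σ(broken) − Σ(formed) = (2186 + 6D) − (6098) = −3912 + 6D
Setting this equal to −1476 kJ gives 6D = 2436, so D = 406 kJ/mol.

D(C–H) ≈ 406 kJ/mol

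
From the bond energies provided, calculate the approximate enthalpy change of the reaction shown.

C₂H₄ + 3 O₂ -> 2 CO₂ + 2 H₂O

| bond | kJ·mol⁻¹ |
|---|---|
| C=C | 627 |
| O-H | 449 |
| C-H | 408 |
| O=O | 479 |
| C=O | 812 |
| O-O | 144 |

Bonds broken (reactants):
  C-H: 4 × 408 = 1632
  C=C: 1 × 627 = 627
  O=O: 3 × 479 = 1437
  Σ(broken) = 3696 kJ
Bonds formed (products):
  C=O: 4 × 812 = 3248
  O-H: 4 × 449 = 1796
  Σ(formed) = 5044 kJ
ΔH = Σ(broken) − Σ(formed) = 3696 − 5044 = −1348 kJ

ΔH ≈ −1348 kJ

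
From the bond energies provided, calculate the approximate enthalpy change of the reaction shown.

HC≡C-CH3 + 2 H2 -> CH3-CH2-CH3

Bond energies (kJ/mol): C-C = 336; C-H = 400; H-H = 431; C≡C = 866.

Bonds broken (reactants):
  C≡C: 1 × 866 = 866
  C-C: 1 × 336 = 336
  C-H: 4 × 400 = 1600
  H-H: 2 × 431 = 862
  Σ(broken) = 3664 kJ
Bonds formed (products):
  C-C: 2 × 336 = 672
  C-H: 8 × 400 = 3200
  Σ(formed) = 3872 kJ
ΔH = Σ(broken) − Σ(formed) = 3664 − 3872 = −208 kJ

ΔH ≈ −208 kJ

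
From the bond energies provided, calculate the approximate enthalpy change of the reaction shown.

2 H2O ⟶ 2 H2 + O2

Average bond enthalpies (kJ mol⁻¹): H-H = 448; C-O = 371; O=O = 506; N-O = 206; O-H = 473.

ΔH ≈ +490 kJ

Bonds broken (reactants):
  O-H: 4 × 473 = 1892
  Σ(broken) = 1892 kJ
Bonds formed (products):
  H-H: 2 × 448 = 896
  O=O: 1 × 506 = 506
  Σ(formed) = 1402 kJ
ΔH = Σ(broken) − Σ(formed) = 1892 − 1402 = +490 kJ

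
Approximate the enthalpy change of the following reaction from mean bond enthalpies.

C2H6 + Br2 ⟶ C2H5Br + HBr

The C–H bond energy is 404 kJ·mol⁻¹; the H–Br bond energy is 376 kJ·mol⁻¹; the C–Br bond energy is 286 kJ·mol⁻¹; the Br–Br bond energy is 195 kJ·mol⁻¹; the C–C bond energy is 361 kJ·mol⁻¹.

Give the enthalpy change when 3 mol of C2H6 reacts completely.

ΔH = −189 kJ

Bonds broken (reactants):
  Br–Br: 1 × 195 = 195
  C–C: 1 × 361 = 361
  C–H: 6 × 404 = 2424
  Σ(broken) = 2980 kJ
Bonds formed (products):
  C–Br: 1 × 286 = 286
  C–C: 1 × 361 = 361
  C–H: 5 × 404 = 2020
  H–Br: 1 × 376 = 376
  Σ(formed) = 3043 kJ
ΔH = Σ(broken) − Σ(formed) = 2980 − 3043 = −63 kJ
For 3× the reaction as written: 3 × (−63) = −189 kJ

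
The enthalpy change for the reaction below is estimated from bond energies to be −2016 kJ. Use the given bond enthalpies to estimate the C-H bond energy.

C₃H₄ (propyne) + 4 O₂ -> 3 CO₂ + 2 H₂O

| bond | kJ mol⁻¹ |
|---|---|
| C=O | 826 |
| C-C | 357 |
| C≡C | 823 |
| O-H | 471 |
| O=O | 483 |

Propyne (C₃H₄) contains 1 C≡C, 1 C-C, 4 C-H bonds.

D(C-H) ≈ 428 kJ/mol

Let D be the C-H bond energy.
Σ(broken) = 1×823 + 1×357 + 4×D + 4×483 = 3112 + 4D
Σ(formed) = 6×826 + 4×471 = 6840
ΔH = Σ(broken) − Σ(formed) = (3112 + 4D) − (6840) = −3728 + 4D
Setting this equal to −2016 kJ gives 4D = 1712, so D = 428 kJ/mol.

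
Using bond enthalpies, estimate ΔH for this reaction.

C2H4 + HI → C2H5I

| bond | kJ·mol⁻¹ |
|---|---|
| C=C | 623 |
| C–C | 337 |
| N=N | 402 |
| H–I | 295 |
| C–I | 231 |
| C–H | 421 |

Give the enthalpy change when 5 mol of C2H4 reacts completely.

Bonds broken (reactants):
  C–H: 4 × 421 = 1684
  C=C: 1 × 623 = 623
  H–I: 1 × 295 = 295
  Σ(broken) = 2602 kJ
Bonds formed (products):
  C–C: 1 × 337 = 337
  C–H: 5 × 421 = 2105
  C–I: 1 × 231 = 231
  Σ(formed) = 2673 kJ
ΔH = Σ(broken) − Σ(formed) = 2602 − 2673 = −71 kJ
For 5× the reaction as written: 5 × (−71) = −355 kJ

ΔH = −355 kJ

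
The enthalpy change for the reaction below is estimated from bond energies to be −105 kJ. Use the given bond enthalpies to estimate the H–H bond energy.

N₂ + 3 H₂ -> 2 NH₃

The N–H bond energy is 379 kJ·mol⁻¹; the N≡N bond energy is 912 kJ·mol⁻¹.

D(H–H) ≈ 419 kJ/mol

Let D be the H–H bond energy.
Σ(broken) = 3×D + 1×912 = 912 + 3D
Σ(formed) = 6×379 = 2274
ΔH = Σ(broken) − Σ(formed) = (912 + 3D) − (2274) = −1362 + 3D
Setting this equal to −105 kJ gives 3D = 1257, so D = 419 kJ/mol.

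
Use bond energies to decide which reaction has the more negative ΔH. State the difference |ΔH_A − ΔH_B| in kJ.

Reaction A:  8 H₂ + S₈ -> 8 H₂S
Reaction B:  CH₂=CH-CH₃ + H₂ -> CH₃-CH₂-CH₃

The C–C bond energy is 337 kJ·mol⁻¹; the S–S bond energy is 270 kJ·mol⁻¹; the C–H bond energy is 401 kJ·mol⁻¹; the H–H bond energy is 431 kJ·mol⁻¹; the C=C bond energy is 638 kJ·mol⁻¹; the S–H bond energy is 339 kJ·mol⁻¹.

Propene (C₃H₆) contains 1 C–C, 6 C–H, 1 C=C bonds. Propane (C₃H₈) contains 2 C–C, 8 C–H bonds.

Reaction A:
  Bonds broken (reactants):
    H–H: 8 × 431 = 3448
    S–S: 8 × 270 = 2160
    Σ(broken) = 5608 kJ
  Bonds formed (products):
    S–H: 16 × 339 = 5424
    Σ(formed) = 5424 kJ
  ΔH_A = 5608 − 5424 = +184 kJ
Reaction B:
  Bonds broken (reactants):
    C–C: 1 × 337 = 337
    C–H: 6 × 401 = 2406
    C=C: 1 × 638 = 638
    H–H: 1 × 431 = 431
    Σ(broken) = 3812 kJ
  Bonds formed (products):
    C–C: 2 × 337 = 674
    C–H: 8 × 401 = 3208
    Σ(formed) = 3882 kJ
  ΔH_B = 3812 − 3882 = −70 kJ
ΔH_A − ΔH_B = +254 kJ, so reaction B has the more negative ΔH; |ΔH_A − ΔH_B| = 254 kJ.

Reaction B, by 254 kJ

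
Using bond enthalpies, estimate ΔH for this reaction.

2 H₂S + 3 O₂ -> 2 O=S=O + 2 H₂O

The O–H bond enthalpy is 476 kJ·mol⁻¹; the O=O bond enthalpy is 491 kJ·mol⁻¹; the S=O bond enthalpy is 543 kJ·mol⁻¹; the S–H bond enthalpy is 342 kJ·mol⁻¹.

ΔH ≈ −1235 kJ

Bonds broken (reactants):
  O=O: 3 × 491 = 1473
  S–H: 4 × 342 = 1368
  Σ(broken) = 2841 kJ
Bonds formed (products):
  O–H: 4 × 476 = 1904
  S=O: 4 × 543 = 2172
  Σ(formed) = 4076 kJ
ΔH = Σ(broken) − Σ(formed) = 2841 − 4076 = −1235 kJ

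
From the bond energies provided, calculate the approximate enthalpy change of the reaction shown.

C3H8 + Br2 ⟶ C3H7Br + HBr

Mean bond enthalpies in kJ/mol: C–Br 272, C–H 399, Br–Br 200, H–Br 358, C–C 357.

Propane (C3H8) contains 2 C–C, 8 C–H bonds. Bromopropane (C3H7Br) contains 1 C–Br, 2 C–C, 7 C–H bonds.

Bonds broken (reactants):
  Br–Br: 1 × 200 = 200
  C–C: 2 × 357 = 714
  C–H: 8 × 399 = 3192
  Σ(broken) = 4106 kJ
Bonds formed (products):
  C–Br: 1 × 272 = 272
  C–C: 2 × 357 = 714
  C–H: 7 × 399 = 2793
  H–Br: 1 × 358 = 358
  Σ(formed) = 4137 kJ
ΔH = Σ(broken) − Σ(formed) = 4106 − 4137 = −31 kJ

ΔH ≈ −31 kJ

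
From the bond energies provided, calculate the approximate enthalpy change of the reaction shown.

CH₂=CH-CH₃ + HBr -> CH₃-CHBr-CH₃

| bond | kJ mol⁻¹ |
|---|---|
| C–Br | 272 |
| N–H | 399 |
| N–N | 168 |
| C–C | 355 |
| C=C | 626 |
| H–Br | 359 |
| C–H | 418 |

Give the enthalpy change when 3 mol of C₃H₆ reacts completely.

ΔH = −180 kJ

Bonds broken (reactants):
  C–C: 1 × 355 = 355
  C–H: 6 × 418 = 2508
  C=C: 1 × 626 = 626
  H–Br: 1 × 359 = 359
  Σ(broken) = 3848 kJ
Bonds formed (products):
  C–Br: 1 × 272 = 272
  C–C: 2 × 355 = 710
  C–H: 7 × 418 = 2926
  Σ(formed) = 3908 kJ
ΔH = Σ(broken) − Σ(formed) = 3848 − 3908 = −60 kJ
For 3× the reaction as written: 3 × (−60) = −180 kJ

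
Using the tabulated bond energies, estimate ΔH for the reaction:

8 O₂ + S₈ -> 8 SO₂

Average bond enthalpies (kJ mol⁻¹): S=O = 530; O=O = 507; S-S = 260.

ΔH ≈ −2344 kJ

Bonds broken (reactants):
  O=O: 8 × 507 = 4056
  S-S: 8 × 260 = 2080
  Σ(broken) = 6136 kJ
Bonds formed (products):
  S=O: 16 × 530 = 8480
  Σ(formed) = 8480 kJ
ΔH = Σ(broken) − Σ(formed) = 6136 − 8480 = −2344 kJ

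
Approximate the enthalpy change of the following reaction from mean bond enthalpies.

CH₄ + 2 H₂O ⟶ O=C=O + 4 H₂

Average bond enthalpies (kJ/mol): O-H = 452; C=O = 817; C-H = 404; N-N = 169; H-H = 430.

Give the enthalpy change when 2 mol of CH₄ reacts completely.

Bonds broken (reactants):
  C-H: 4 × 404 = 1616
  O-H: 4 × 452 = 1808
  Σ(broken) = 3424 kJ
Bonds formed (products):
  C=O: 2 × 817 = 1634
  H-H: 4 × 430 = 1720
  Σ(formed) = 3354 kJ
ΔH = Σ(broken) − Σ(formed) = 3424 − 3354 = +70 kJ
For 2× the reaction as written: 2 × (+70) = +140 kJ

ΔH = +140 kJ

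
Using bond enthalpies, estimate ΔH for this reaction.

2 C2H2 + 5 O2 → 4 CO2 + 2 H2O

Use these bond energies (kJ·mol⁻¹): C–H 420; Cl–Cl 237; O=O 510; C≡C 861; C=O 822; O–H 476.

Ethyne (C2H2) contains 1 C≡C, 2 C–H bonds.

ΔH ≈ −2528 kJ

Bonds broken (reactants):
  C≡C: 2 × 861 = 1722
  C–H: 4 × 420 = 1680
  O=O: 5 × 510 = 2550
  Σ(broken) = 5952 kJ
Bonds formed (products):
  C=O: 8 × 822 = 6576
  O–H: 4 × 476 = 1904
  Σ(formed) = 8480 kJ
ΔH = Σ(broken) − Σ(formed) = 5952 − 8480 = −2528 kJ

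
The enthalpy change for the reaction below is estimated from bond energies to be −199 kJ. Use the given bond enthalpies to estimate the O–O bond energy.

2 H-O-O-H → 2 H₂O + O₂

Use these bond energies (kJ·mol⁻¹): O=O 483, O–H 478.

Let D be the O–O bond energy.
Σ(broken) = 4×478 + 2×D = 1912 + 2D
Σ(formed) = 4×478 + 1×483 = 2395
ΔH = Σ(broken) − Σ(formed) = (1912 + 2D) − (2395) = −483 + 2D
Setting this equal to −199 kJ gives 2D = 284, so D = 142 kJ/mol.

D(O–O) ≈ 142 kJ/mol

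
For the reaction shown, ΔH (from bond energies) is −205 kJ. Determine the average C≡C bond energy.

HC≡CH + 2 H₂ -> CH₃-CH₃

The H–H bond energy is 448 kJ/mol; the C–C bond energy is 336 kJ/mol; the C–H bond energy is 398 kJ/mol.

D(C≡C) ≈ 827 kJ/mol

Let D be the C≡C bond energy.
Σ(broken) = 1×D + 2×398 + 2×448 = 1692 + D
Σ(formed) = 1×336 + 6×398 = 2724
ΔH = Σ(broken) − Σ(formed) = (1692 + D) − (2724) = −1032 + D
Setting this equal to −205 kJ gives D = 827 kJ/mol.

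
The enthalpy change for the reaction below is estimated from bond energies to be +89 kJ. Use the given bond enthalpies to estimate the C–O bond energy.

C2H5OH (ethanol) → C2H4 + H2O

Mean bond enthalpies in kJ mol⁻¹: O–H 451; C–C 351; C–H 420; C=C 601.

D(C–O) ≈ 370 kJ/mol

Let D be the C–O bond energy.
Σ(broken) = 1×351 + 5×420 + 1×D + 1×451 = 2902 + D
Σ(formed) = 4×420 + 1×601 + 2×451 = 3183
ΔH = Σ(broken) − Σ(formed) = (2902 + D) − (3183) = −281 + D
Setting this equal to +89 kJ gives D = 370 kJ/mol.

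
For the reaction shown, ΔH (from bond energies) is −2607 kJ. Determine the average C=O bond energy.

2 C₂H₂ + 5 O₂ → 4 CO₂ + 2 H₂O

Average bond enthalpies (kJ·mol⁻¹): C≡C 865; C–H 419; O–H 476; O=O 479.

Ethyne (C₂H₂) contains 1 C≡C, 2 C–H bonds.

Let D be the C=O bond energy.
Σ(broken) = 2×865 + 4×419 + 5×479 = 5801
Σ(formed) = 8×D + 4×476 = 1904 + 8D
ΔH = Σ(broken) − Σ(formed) = (5801) − (1904 + 8D) = +3897 − 8D
Setting this equal to −2607 kJ gives 8D = 6504, so D = 813 kJ/mol.

D(C=O) ≈ 813 kJ/mol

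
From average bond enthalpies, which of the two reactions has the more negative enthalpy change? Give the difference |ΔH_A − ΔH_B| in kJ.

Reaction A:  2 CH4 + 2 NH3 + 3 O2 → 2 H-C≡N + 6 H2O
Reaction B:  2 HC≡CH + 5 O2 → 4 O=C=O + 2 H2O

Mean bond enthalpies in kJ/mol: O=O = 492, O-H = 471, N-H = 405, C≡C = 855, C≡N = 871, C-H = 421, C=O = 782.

Reaction B, by 1324 kJ

Reaction A:
  Bonds broken (reactants):
    C-H: 8 × 421 = 3368
    N-H: 6 × 405 = 2430
    O=O: 3 × 492 = 1476
    Σ(broken) = 7274 kJ
  Bonds formed (products):
    C≡N: 2 × 871 = 1742
    C-H: 2 × 421 = 842
    O-H: 12 × 471 = 5652
    Σ(formed) = 8236 kJ
  ΔH_A = 7274 − 8236 = −962 kJ
Reaction B:
  Bonds broken (reactants):
    C≡C: 2 × 855 = 1710
    C-H: 4 × 421 = 1684
    O=O: 5 × 492 = 2460
    Σ(broken) = 5854 kJ
  Bonds formed (products):
    C=O: 8 × 782 = 6256
    O-H: 4 × 471 = 1884
    Σ(formed) = 8140 kJ
  ΔH_B = 5854 − 8140 = −2286 kJ
ΔH_A − ΔH_B = +1324 kJ, so reaction B has the more negative ΔH; |ΔH_A − ΔH_B| = 1324 kJ.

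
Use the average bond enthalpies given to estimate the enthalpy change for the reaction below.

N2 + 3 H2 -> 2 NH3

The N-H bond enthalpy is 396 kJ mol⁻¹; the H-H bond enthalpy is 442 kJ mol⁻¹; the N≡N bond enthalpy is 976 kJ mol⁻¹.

Bonds broken (reactants):
  H-H: 3 × 442 = 1326
  N≡N: 1 × 976 = 976
  Σ(broken) = 2302 kJ
Bonds formed (products):
  N-H: 6 × 396 = 2376
  Σ(formed) = 2376 kJ
ΔH = Σ(broken) − Σ(formed) = 2302 − 2376 = −74 kJ

ΔH ≈ −74 kJ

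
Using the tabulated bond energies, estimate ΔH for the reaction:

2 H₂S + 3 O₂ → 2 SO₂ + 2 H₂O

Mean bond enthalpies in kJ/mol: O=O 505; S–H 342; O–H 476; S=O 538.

Bonds broken (reactants):
  O=O: 3 × 505 = 1515
  S–H: 4 × 342 = 1368
  Σ(broken) = 2883 kJ
Bonds formed (products):
  O–H: 4 × 476 = 1904
  S=O: 4 × 538 = 2152
  Σ(formed) = 4056 kJ
ΔH = Σ(broken) − Σ(formed) = 2883 − 4056 = −1173 kJ

ΔH ≈ −1173 kJ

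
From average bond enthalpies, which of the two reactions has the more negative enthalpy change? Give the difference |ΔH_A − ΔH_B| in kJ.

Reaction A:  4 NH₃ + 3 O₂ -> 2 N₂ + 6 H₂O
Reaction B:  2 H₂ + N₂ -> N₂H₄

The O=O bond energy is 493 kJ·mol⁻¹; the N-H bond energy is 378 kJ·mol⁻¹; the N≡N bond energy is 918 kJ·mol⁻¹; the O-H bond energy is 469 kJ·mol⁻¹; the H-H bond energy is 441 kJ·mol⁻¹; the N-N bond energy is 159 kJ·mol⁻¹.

Reaction A, by 1578 kJ

Reaction A:
  Bonds broken (reactants):
    N-H: 12 × 378 = 4536
    O=O: 3 × 493 = 1479
    Σ(broken) = 6015 kJ
  Bonds formed (products):
    N≡N: 2 × 918 = 1836
    O-H: 12 × 469 = 5628
    Σ(formed) = 7464 kJ
  ΔH_A = 6015 − 7464 = −1449 kJ
Reaction B:
  Bonds broken (reactants):
    H-H: 2 × 441 = 882
    N≡N: 1 × 918 = 918
    Σ(broken) = 1800 kJ
  Bonds formed (products):
    N-H: 4 × 378 = 1512
    N-N: 1 × 159 = 159
    Σ(formed) = 1671 kJ
  ΔH_B = 1800 − 1671 = +129 kJ
ΔH_A − ΔH_B = −1578 kJ, so reaction A has the more negative ΔH; |ΔH_A − ΔH_B| = 1578 kJ.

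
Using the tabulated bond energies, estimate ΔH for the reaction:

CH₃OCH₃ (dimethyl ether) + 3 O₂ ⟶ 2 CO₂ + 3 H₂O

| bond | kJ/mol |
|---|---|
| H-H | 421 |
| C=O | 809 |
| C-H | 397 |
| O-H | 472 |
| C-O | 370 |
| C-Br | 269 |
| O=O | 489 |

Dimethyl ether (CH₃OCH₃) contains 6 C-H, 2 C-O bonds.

ΔH ≈ −1479 kJ

Bonds broken (reactants):
  C-H: 6 × 397 = 2382
  C-O: 2 × 370 = 740
  O=O: 3 × 489 = 1467
  Σ(broken) = 4589 kJ
Bonds formed (products):
  C=O: 4 × 809 = 3236
  O-H: 6 × 472 = 2832
  Σ(formed) = 6068 kJ
ΔH = Σ(broken) − Σ(formed) = 4589 − 6068 = −1479 kJ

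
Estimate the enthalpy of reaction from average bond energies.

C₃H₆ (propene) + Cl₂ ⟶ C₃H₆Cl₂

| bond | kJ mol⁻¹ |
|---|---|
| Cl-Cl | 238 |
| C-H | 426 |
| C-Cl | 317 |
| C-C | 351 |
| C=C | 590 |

Bonds broken (reactants):
  C-C: 1 × 351 = 351
  C-H: 6 × 426 = 2556
  C=C: 1 × 590 = 590
  Cl-Cl: 1 × 238 = 238
  Σ(broken) = 3735 kJ
Bonds formed (products):
  C-C: 2 × 351 = 702
  C-Cl: 2 × 317 = 634
  C-H: 6 × 426 = 2556
  Σ(formed) = 3892 kJ
ΔH = Σ(broken) − Σ(formed) = 3735 − 3892 = −157 kJ

ΔH ≈ −157 kJ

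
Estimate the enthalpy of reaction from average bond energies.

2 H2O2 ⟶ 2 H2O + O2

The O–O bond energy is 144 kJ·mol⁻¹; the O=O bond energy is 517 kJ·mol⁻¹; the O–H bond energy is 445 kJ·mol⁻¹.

Bonds broken (reactants):
  O–H: 4 × 445 = 1780
  O–O: 2 × 144 = 288
  Σ(broken) = 2068 kJ
Bonds formed (products):
  O–H: 4 × 445 = 1780
  O=O: 1 × 517 = 517
  Σ(formed) = 2297 kJ
ΔH = Σ(broken) − Σ(formed) = 2068 − 2297 = −229 kJ

ΔH ≈ −229 kJ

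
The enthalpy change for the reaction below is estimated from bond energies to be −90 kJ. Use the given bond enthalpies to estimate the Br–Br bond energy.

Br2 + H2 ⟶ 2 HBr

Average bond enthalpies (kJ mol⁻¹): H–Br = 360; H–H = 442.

D(Br–Br) ≈ 188 kJ/mol

Let D be the Br–Br bond energy.
Σ(broken) = 1×D + 1×442 = 442 + D
Σ(formed) = 2×360 = 720
ΔH = Σ(broken) − Σ(formed) = (442 + D) − (720) = −278 + D
Setting this equal to −90 kJ gives D = 188 kJ/mol.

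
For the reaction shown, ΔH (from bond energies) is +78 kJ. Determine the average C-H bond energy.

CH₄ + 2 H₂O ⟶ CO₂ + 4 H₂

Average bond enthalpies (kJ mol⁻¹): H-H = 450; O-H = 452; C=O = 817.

D(C-H) ≈ 426 kJ/mol

Let D be the C-H bond energy.
Σ(broken) = 4×D + 4×452 = 1808 + 4D
Σ(formed) = 2×817 + 4×450 = 3434
ΔH = Σ(broken) − Σ(formed) = (1808 + 4D) − (3434) = −1626 + 4D
Setting this equal to +78 kJ gives 4D = 1704, so D = 426 kJ/mol.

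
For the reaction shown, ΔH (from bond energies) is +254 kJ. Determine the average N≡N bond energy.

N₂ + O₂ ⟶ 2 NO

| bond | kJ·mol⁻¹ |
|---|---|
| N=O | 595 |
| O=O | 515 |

Let D be the N≡N bond energy.
Σ(broken) = 1×D + 1×515 = 515 + D
Σ(formed) = 2×595 = 1190
ΔH = Σ(broken) − Σ(formed) = (515 + D) − (1190) = −675 + D
Setting this equal to +254 kJ gives D = 929 kJ/mol.

D(N≡N) ≈ 929 kJ/mol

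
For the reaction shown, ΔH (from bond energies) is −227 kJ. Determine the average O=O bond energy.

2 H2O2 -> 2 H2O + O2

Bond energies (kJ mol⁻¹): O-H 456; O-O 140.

D(O=O) ≈ 507 kJ/mol

Let D be the O=O bond energy.
Σ(broken) = 4×456 + 2×140 = 2104
Σ(formed) = 4×456 + 1×D = 1824 + D
ΔH = Σ(broken) − Σ(formed) = (2104) − (1824 + D) = +280 − D
Setting this equal to −227 kJ gives D = 507 kJ/mol.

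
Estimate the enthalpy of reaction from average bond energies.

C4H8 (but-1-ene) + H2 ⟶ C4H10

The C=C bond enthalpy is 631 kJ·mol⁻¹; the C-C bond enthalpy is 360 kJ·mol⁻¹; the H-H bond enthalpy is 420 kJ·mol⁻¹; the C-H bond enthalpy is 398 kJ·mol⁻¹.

Bonds broken (reactants):
  C-C: 2 × 360 = 720
  C-H: 8 × 398 = 3184
  C=C: 1 × 631 = 631
  H-H: 1 × 420 = 420
  Σ(broken) = 4955 kJ
Bonds formed (products):
  C-C: 3 × 360 = 1080
  C-H: 10 × 398 = 3980
  Σ(formed) = 5060 kJ
ΔH = Σ(broken) − Σ(formed) = 4955 − 5060 = −105 kJ

ΔH ≈ −105 kJ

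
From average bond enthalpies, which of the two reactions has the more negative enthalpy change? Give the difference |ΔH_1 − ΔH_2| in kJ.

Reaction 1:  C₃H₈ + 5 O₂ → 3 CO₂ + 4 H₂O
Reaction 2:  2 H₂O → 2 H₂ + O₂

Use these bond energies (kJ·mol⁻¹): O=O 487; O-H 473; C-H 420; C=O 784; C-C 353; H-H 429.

Reaction 1:
  Bonds broken (reactants):
    C-C: 2 × 353 = 706
    C-H: 8 × 420 = 3360
    O=O: 5 × 487 = 2435
    Σ(broken) = 6501 kJ
  Bonds formed (products):
    C=O: 6 × 784 = 4704
    O-H: 8 × 473 = 3784
    Σ(formed) = 8488 kJ
  ΔH_1 = 6501 − 8488 = −1987 kJ
Reaction 2:
  Bonds broken (reactants):
    O-H: 4 × 473 = 1892
    Σ(broken) = 1892 kJ
  Bonds formed (products):
    H-H: 2 × 429 = 858
    O=O: 1 × 487 = 487
    Σ(formed) = 1345 kJ
  ΔH_2 = 1892 − 1345 = +547 kJ
ΔH_1 − ΔH_2 = −2534 kJ, so reaction 1 has the more negative ΔH; |ΔH_1 − ΔH_2| = 2534 kJ.

Reaction 1, by 2534 kJ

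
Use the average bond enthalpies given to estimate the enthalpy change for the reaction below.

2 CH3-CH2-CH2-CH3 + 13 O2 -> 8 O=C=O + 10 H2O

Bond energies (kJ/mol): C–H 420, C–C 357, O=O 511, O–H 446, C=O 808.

Bonds broken (reactants):
  C–C: 6 × 357 = 2142
  C–H: 20 × 420 = 8400
  O=O: 13 × 511 = 6643
  Σ(broken) = 17185 kJ
Bonds formed (products):
  C=O: 16 × 808 = 12928
  O–H: 20 × 446 = 8920
  Σ(formed) = 21848 kJ
ΔH = Σ(broken) − Σ(formed) = 17185 − 21848 = −4663 kJ

ΔH ≈ −4663 kJ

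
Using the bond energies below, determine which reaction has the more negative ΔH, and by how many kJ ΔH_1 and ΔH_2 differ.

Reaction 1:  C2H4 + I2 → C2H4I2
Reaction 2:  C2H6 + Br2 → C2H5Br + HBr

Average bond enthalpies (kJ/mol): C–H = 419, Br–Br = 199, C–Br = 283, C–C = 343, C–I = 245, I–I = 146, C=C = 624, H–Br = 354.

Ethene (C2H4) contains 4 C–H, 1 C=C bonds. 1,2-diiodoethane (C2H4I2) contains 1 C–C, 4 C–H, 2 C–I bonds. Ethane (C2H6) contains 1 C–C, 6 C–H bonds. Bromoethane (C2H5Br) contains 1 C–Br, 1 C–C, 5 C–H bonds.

Reaction 1:
  Bonds broken (reactants):
    C–H: 4 × 419 = 1676
    C=C: 1 × 624 = 624
    I–I: 1 × 146 = 146
    Σ(broken) = 2446 kJ
  Bonds formed (products):
    C–C: 1 × 343 = 343
    C–H: 4 × 419 = 1676
    C–I: 2 × 245 = 490
    Σ(formed) = 2509 kJ
  ΔH_1 = 2446 − 2509 = −63 kJ
Reaction 2:
  Bonds broken (reactants):
    Br–Br: 1 × 199 = 199
    C–C: 1 × 343 = 343
    C–H: 6 × 419 = 2514
    Σ(broken) = 3056 kJ
  Bonds formed (products):
    C–Br: 1 × 283 = 283
    C–C: 1 × 343 = 343
    C–H: 5 × 419 = 2095
    H–Br: 1 × 354 = 354
    Σ(formed) = 3075 kJ
  ΔH_2 = 3056 − 3075 = −19 kJ
ΔH_1 − ΔH_2 = −44 kJ, so reaction 1 has the more negative ΔH; |ΔH_1 − ΔH_2| = 44 kJ.

Reaction 1, by 44 kJ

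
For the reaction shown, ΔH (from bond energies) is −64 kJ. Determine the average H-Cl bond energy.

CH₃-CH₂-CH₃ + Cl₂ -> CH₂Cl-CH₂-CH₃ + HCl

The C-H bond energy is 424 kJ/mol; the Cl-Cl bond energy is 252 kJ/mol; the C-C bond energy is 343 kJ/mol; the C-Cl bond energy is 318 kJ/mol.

Let D be the H-Cl bond energy.
Σ(broken) = 2×343 + 8×424 + 1×252 = 4330
Σ(formed) = 2×343 + 1×318 + 7×424 + 1×D = 3972 + D
ΔH = Σ(broken) − Σ(formed) = (4330) − (3972 + D) = +358 − D
Setting this equal to −64 kJ gives D = 422 kJ/mol.

D(H-Cl) ≈ 422 kJ/mol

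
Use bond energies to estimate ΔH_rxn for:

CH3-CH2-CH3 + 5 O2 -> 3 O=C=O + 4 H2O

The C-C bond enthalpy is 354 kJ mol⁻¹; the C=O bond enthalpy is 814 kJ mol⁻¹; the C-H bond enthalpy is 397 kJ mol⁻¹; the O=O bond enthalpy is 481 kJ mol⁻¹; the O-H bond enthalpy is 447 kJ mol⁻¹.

Bonds broken (reactants):
  C-C: 2 × 354 = 708
  C-H: 8 × 397 = 3176
  O=O: 5 × 481 = 2405
  Σ(broken) = 6289 kJ
Bonds formed (products):
  C=O: 6 × 814 = 4884
  O-H: 8 × 447 = 3576
  Σ(formed) = 8460 kJ
ΔH = Σ(broken) − Σ(formed) = 6289 − 8460 = −2171 kJ

ΔH ≈ −2171 kJ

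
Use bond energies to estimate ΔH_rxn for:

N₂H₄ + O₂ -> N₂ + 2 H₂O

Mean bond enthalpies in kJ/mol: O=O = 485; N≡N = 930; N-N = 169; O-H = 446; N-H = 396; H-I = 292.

ΔH ≈ −476 kJ

Bonds broken (reactants):
  N-H: 4 × 396 = 1584
  N-N: 1 × 169 = 169
  O=O: 1 × 485 = 485
  Σ(broken) = 2238 kJ
Bonds formed (products):
  N≡N: 1 × 930 = 930
  O-H: 4 × 446 = 1784
  Σ(formed) = 2714 kJ
ΔH = Σ(broken) − Σ(formed) = 2238 − 2714 = −476 kJ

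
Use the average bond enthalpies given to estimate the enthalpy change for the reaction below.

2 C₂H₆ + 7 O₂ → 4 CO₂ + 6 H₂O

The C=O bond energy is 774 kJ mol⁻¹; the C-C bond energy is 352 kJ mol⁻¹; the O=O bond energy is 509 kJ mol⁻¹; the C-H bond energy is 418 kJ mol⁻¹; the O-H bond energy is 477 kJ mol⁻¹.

ΔH ≈ −2633 kJ

Bonds broken (reactants):
  C-C: 2 × 352 = 704
  C-H: 12 × 418 = 5016
  O=O: 7 × 509 = 3563
  Σ(broken) = 9283 kJ
Bonds formed (products):
  C=O: 8 × 774 = 6192
  O-H: 12 × 477 = 5724
  Σ(formed) = 11916 kJ
ΔH = Σ(broken) − Σ(formed) = 9283 − 11916 = −2633 kJ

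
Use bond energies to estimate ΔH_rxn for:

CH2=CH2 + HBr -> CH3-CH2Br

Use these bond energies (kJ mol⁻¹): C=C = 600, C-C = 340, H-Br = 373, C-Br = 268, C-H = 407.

ΔH ≈ −42 kJ

Bonds broken (reactants):
  C-H: 4 × 407 = 1628
  C=C: 1 × 600 = 600
  H-Br: 1 × 373 = 373
  Σ(broken) = 2601 kJ
Bonds formed (products):
  C-Br: 1 × 268 = 268
  C-C: 1 × 340 = 340
  C-H: 5 × 407 = 2035
  Σ(formed) = 2643 kJ
ΔH = Σ(broken) − Σ(formed) = 2601 − 2643 = −42 kJ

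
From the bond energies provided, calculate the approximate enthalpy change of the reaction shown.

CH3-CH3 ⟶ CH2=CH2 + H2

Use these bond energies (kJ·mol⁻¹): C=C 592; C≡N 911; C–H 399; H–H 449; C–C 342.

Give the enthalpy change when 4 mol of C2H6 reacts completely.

Bonds broken (reactants):
  C–C: 1 × 342 = 342
  C–H: 6 × 399 = 2394
  Σ(broken) = 2736 kJ
Bonds formed (products):
  C–H: 4 × 399 = 1596
  C=C: 1 × 592 = 592
  H–H: 1 × 449 = 449
  Σ(formed) = 2637 kJ
ΔH = Σ(broken) − Σ(formed) = 2736 − 2637 = +99 kJ
For 4× the reaction as written: 4 × (+99) = +396 kJ

ΔH = +396 kJ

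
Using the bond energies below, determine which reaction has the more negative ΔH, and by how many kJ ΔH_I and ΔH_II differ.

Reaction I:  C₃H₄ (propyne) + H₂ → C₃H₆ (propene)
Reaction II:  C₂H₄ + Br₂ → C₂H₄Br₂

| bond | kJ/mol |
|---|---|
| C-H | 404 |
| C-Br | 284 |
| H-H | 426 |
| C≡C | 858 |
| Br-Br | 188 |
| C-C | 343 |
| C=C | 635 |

Reaction I:
  Bonds broken (reactants):
    C≡C: 1 × 858 = 858
    C-C: 1 × 343 = 343
    C-H: 4 × 404 = 1616
    H-H: 1 × 426 = 426
    Σ(broken) = 3243 kJ
  Bonds formed (products):
    C-C: 1 × 343 = 343
    C-H: 6 × 404 = 2424
    C=C: 1 × 635 = 635
    Σ(formed) = 3402 kJ
  ΔH_I = 3243 − 3402 = −159 kJ
Reaction II:
  Bonds broken (reactants):
    Br-Br: 1 × 188 = 188
    C-H: 4 × 404 = 1616
    C=C: 1 × 635 = 635
    Σ(broken) = 2439 kJ
  Bonds formed (products):
    C-Br: 2 × 284 = 568
    C-C: 1 × 343 = 343
    C-H: 4 × 404 = 1616
    Σ(formed) = 2527 kJ
  ΔH_II = 2439 − 2527 = −88 kJ
ΔH_I − ΔH_II = −71 kJ, so reaction I has the more negative ΔH; |ΔH_I − ΔH_II| = 71 kJ.

Reaction I, by 71 kJ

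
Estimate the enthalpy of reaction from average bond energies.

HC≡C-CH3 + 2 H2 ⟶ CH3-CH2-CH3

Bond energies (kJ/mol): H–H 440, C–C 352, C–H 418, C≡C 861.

Bonds broken (reactants):
  C≡C: 1 × 861 = 861
  C–C: 1 × 352 = 352
  C–H: 4 × 418 = 1672
  H–H: 2 × 440 = 880
  Σ(broken) = 3765 kJ
Bonds formed (products):
  C–C: 2 × 352 = 704
  C–H: 8 × 418 = 3344
  Σ(formed) = 4048 kJ
ΔH = Σ(broken) − Σ(formed) = 3765 − 4048 = −283 kJ

ΔH ≈ −283 kJ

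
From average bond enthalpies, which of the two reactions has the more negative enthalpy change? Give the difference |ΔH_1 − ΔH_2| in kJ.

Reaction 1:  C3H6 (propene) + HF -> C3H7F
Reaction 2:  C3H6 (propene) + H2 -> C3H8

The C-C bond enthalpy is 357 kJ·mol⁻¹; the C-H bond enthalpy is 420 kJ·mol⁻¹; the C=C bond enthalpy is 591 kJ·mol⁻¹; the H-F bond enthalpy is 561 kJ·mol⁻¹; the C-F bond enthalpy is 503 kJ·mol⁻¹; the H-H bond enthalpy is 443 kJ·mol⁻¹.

Reaction 2, by 35 kJ

Reaction 1:
  Bonds broken (reactants):
    C-C: 1 × 357 = 357
    C-H: 6 × 420 = 2520
    C=C: 1 × 591 = 591
    H-F: 1 × 561 = 561
    Σ(broken) = 4029 kJ
  Bonds formed (products):
    C-C: 2 × 357 = 714
    C-F: 1 × 503 = 503
    C-H: 7 × 420 = 2940
    Σ(formed) = 4157 kJ
  ΔH_1 = 4029 − 4157 = −128 kJ
Reaction 2:
  Bonds broken (reactants):
    C-C: 1 × 357 = 357
    C-H: 6 × 420 = 2520
    C=C: 1 × 591 = 591
    H-H: 1 × 443 = 443
    Σ(broken) = 3911 kJ
  Bonds formed (products):
    C-C: 2 × 357 = 714
    C-H: 8 × 420 = 3360
    Σ(formed) = 4074 kJ
  ΔH_2 = 3911 − 4074 = −163 kJ
ΔH_1 − ΔH_2 = +35 kJ, so reaction 2 has the more negative ΔH; |ΔH_1 − ΔH_2| = 35 kJ.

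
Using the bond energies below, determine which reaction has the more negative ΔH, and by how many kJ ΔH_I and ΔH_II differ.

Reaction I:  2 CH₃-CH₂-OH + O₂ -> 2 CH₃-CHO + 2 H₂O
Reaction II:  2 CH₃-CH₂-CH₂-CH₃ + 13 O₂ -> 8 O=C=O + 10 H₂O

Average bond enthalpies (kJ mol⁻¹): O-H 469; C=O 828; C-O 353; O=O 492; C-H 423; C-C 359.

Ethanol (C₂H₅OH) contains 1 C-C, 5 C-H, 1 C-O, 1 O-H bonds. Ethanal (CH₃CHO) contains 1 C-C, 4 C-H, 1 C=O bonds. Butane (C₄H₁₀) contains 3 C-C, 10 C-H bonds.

Reaction I:
  Bonds broken (reactants):
    C-C: 2 × 359 = 718
    C-H: 10 × 423 = 4230
    C-O: 2 × 353 = 706
    O-H: 2 × 469 = 938
    O=O: 1 × 492 = 492
    Σ(broken) = 7084 kJ
  Bonds formed (products):
    C-C: 2 × 359 = 718
    C-H: 8 × 423 = 3384
    C=O: 2 × 828 = 1656
    O-H: 4 × 469 = 1876
    Σ(formed) = 7634 kJ
  ΔH_I = 7084 − 7634 = −550 kJ
Reaction II:
  Bonds broken (reactants):
    C-C: 6 × 359 = 2154
    C-H: 20 × 423 = 8460
    O=O: 13 × 492 = 6396
    Σ(broken) = 17010 kJ
  Bonds formed (products):
    C=O: 16 × 828 = 13248
    O-H: 20 × 469 = 9380
    Σ(formed) = 22628 kJ
  ΔH_II = 17010 − 22628 = −5618 kJ
ΔH_I − ΔH_II = +5068 kJ, so reaction II has the more negative ΔH; |ΔH_I − ΔH_II| = 5068 kJ.

Reaction II, by 5068 kJ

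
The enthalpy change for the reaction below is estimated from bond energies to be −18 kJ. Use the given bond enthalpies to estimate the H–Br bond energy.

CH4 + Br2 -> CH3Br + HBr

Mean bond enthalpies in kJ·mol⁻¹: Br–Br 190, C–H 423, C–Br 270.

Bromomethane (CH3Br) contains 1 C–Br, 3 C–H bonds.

D(H–Br) ≈ 361 kJ/mol

Let D be the H–Br bond energy.
Σ(broken) = 1×190 + 4×423 = 1882
Σ(formed) = 1×270 + 3×423 + 1×D = 1539 + D
ΔH = Σ(broken) − Σ(formed) = (1882) − (1539 + D) = +343 − D
Setting this equal to −18 kJ gives D = 361 kJ/mol.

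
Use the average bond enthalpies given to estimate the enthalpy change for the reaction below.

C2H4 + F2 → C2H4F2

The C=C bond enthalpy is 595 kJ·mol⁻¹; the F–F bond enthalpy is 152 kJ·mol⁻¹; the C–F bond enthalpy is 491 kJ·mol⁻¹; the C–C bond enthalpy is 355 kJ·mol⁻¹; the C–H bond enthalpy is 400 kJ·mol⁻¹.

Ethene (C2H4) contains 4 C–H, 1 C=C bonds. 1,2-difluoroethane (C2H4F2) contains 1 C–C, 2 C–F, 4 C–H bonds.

Bonds broken (reactants):
  C–H: 4 × 400 = 1600
  C=C: 1 × 595 = 595
  F–F: 1 × 152 = 152
  Σ(broken) = 2347 kJ
Bonds formed (products):
  C–C: 1 × 355 = 355
  C–F: 2 × 491 = 982
  C–H: 4 × 400 = 1600
  Σ(formed) = 2937 kJ
ΔH = Σ(broken) − Σ(formed) = 2347 − 2937 = −590 kJ

ΔH ≈ −590 kJ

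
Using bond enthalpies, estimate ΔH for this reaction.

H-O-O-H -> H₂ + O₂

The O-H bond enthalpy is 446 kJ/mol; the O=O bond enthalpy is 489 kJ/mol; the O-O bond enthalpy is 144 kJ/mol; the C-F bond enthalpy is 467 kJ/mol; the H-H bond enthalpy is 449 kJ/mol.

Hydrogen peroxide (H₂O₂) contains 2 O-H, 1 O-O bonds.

Bonds broken (reactants):
  O-H: 2 × 446 = 892
  O-O: 1 × 144 = 144
  Σ(broken) = 1036 kJ
Bonds formed (products):
  H-H: 1 × 449 = 449
  O=O: 1 × 489 = 489
  Σ(formed) = 938 kJ
ΔH = Σ(broken) − Σ(formed) = 1036 − 938 = +98 kJ

ΔH ≈ +98 kJ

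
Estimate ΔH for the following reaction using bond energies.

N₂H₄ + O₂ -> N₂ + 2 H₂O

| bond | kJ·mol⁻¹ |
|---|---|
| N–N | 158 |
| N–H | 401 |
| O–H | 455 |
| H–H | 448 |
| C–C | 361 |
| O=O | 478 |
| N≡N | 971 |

ΔH ≈ −551 kJ

Bonds broken (reactants):
  N–H: 4 × 401 = 1604
  N–N: 1 × 158 = 158
  O=O: 1 × 478 = 478
  Σ(broken) = 2240 kJ
Bonds formed (products):
  N≡N: 1 × 971 = 971
  O–H: 4 × 455 = 1820
  Σ(formed) = 2791 kJ
ΔH = Σ(broken) − Σ(formed) = 2240 − 2791 = −551 kJ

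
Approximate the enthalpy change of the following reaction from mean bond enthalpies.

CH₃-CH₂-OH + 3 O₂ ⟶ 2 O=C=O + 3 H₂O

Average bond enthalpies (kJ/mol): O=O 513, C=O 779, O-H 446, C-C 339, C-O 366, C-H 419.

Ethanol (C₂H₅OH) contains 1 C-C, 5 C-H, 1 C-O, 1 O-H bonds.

ΔH ≈ −1007 kJ

Bonds broken (reactants):
  C-C: 1 × 339 = 339
  C-H: 5 × 419 = 2095
  C-O: 1 × 366 = 366
  O-H: 1 × 446 = 446
  O=O: 3 × 513 = 1539
  Σ(broken) = 4785 kJ
Bonds formed (products):
  C=O: 4 × 779 = 3116
  O-H: 6 × 446 = 2676
  Σ(formed) = 5792 kJ
ΔH = Σ(broken) − Σ(formed) = 4785 − 5792 = −1007 kJ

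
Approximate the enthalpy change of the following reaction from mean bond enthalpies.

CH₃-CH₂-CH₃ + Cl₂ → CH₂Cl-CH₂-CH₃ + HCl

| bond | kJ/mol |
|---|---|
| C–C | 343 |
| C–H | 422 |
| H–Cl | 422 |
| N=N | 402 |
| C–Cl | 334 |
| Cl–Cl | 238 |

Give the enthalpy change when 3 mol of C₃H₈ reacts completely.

ΔH = −288 kJ

Bonds broken (reactants):
  C–C: 2 × 343 = 686
  C–H: 8 × 422 = 3376
  Cl–Cl: 1 × 238 = 238
  Σ(broken) = 4300 kJ
Bonds formed (products):
  C–C: 2 × 343 = 686
  C–Cl: 1 × 334 = 334
  C–H: 7 × 422 = 2954
  H–Cl: 1 × 422 = 422
  Σ(formed) = 4396 kJ
ΔH = Σ(broken) − Σ(formed) = 4300 − 4396 = −96 kJ
For 3× the reaction as written: 3 × (−96) = −288 kJ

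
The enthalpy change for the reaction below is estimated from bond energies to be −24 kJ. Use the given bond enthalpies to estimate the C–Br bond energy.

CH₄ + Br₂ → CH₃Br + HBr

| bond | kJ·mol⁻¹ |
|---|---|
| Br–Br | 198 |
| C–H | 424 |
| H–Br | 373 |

Let D be the C–Br bond energy.
Σ(broken) = 1×198 + 4×424 = 1894
Σ(formed) = 1×D + 3×424 + 1×373 = 1645 + D
ΔH = Σ(broken) − Σ(formed) = (1894) − (1645 + D) = +249 − D
Setting this equal to −24 kJ gives D = 273 kJ/mol.

D(C–Br) ≈ 273 kJ/mol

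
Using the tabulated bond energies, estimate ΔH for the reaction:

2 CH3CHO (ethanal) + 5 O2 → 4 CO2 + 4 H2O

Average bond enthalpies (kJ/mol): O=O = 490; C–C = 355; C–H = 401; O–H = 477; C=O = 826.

ΔH ≈ −2404 kJ

Bonds broken (reactants):
  C–C: 2 × 355 = 710
  C–H: 8 × 401 = 3208
  C=O: 2 × 826 = 1652
  O=O: 5 × 490 = 2450
  Σ(broken) = 8020 kJ
Bonds formed (products):
  C=O: 8 × 826 = 6608
  O–H: 8 × 477 = 3816
  Σ(formed) = 10424 kJ
ΔH = Σ(broken) − Σ(formed) = 8020 − 10424 = −2404 kJ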